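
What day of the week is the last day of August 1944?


August 1944 has 31 days
Anchor: Jan 1, 1944. With p = 1944 - 1 = 1943: (p + p//4 - p//100 + p//400) mod 7 = (1943 + 485 - 19 + 4) mod 7 = 2413 mod 7 = 5 -> Saturday (Mon=0 ... Sun=6)
Days before August (Jan-Jul): 213; August 1 index = (5 + 213) mod 7 = 1 -> Tuesday
Last day offset: 31 - 1 = 30 days
Weekday index = (1 + 30) mod 7 = 3

Thursday, August 31


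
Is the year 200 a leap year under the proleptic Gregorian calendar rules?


Gregorian leap year rule: divisible by 4, but not by 100, unless also by 400.
200 is divisible by 100 but not 400 -> not a leap year

No


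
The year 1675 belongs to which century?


Century = (year - 1) // 100 + 1
= (1675 - 1) // 100 + 1
= 1674 // 100 + 1
= 16 + 1

17th century


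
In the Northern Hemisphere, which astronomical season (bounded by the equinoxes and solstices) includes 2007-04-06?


Date: April 6
Astronomical Spring (approx.; exact equinox/solstice day varies by year): March 20 to June 20
April 6 falls within the Spring window

Spring


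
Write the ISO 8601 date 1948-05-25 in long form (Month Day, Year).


ISO 1948-05-25 parses as year=1948, month=05, day=25
Month 5 -> May

May 25, 1948


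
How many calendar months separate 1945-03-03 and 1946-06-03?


From March 1945 to June 1946
1 year * 12 = 12 months, plus 3 months = 15

15 months


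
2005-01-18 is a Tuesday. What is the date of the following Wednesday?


Current: Tuesday
Target: Wednesday
Days ahead: 1

Next Wednesday: 2005-01-19


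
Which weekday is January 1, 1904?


Target: January 1, 1904
Anchor: Jan 1, 1904. With p = 1904 - 1 = 1903: (p + p//4 - p//100 + p//400) mod 7 = (1903 + 475 - 19 + 4) mod 7 = 2363 mod 7 = 4 -> Friday (Mon=0 ... Sun=6)
Offset from anchor: 0 days
Weekday index = (4 + 0) mod 7 = 4

Friday


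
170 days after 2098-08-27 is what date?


Start: 2098-08-27, add 170 days
August 2098 has 31 days: 31 - 27 = 4 days to August 31 -> 166 left
September 2098 has 30 days -> 136 left
October 2098 has 31 days -> 105 left
November 2098 has 30 days -> 75 left
December 2098 has 31 days -> 44 left
January 2099 has 31 days -> 13 left
February 2099: 13 <= 28 -> lands on February 13

Result: 2099-02-13


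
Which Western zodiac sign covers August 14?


Date: August 14
Conventional tropical zodiac dates: Leo from July 23 onward; Virgo starts August 23
August 14 falls within the Leo range

Leo


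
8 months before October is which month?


October is month 10
10 - 8 = 2

February


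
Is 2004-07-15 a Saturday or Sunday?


Anchor: Jan 1, 2004. With p = 2004 - 1 = 2003: (p + p//4 - p//100 + p//400) mod 7 = (2003 + 500 - 20 + 5) mod 7 = 2488 mod 7 = 3 -> Thursday (Mon=0 ... Sun=6)
Day of year: 197; offset = 196
Weekday index = (3 + 196) mod 7 = 3 -> Thursday
Weekend days: Saturday, Sunday

No


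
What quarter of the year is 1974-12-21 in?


Month: December (month 12)
Q1: Jan-Mar, Q2: Apr-Jun, Q3: Jul-Sep, Q4: Oct-Dec

Q4


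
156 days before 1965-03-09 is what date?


Start: 1965-03-09, subtract 156 days
Back 9 days from March 9 reaches February 28, 1965 -> 147 left
February 1965 has 28 days -> back to January 31, 1965 -> 119 left
January 1965 has 31 days -> back to December 31, 1964 -> 88 left
December 1964 has 31 days -> back to November 30, 1964 -> 57 left
November 1964 has 30 days -> back to October 31, 1964 -> 27 left
October 1964: 31 - 27 = 4 -> lands on October 4

Result: 1964-10-04


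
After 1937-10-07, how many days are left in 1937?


Day of year: 280 of 365
Remaining = 365 - 280

85 days


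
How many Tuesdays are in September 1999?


September 1999 has 30 days
Anchor: Jan 1, 1999. With p = 1999 - 1 = 1998: (p + p//4 - p//100 + p//400) mod 7 = (1998 + 499 - 19 + 4) mod 7 = 2482 mod 7 = 4 -> Friday (Mon=0 ... Sun=6)
Days before September (Jan-Aug): 243; September 1 index = (4 + 243) mod 7 = 2 -> Wednesday
First Tuesday is September 7
Tuesdays: 7, 14, 21, 28

4 Tuesdays


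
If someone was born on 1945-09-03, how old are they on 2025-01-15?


Birth: 1945-09-03
Reference: 2025-01-15
Year difference: 2025 - 1945 = 80
Birthday not yet reached in 2025, subtract 1

79 years old


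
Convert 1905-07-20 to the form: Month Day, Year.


ISO 1905-07-20 parses as year=1905, month=07, day=20
Month 7 -> July

July 20, 1905


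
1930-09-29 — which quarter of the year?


Month: September (month 9)
Q1: Jan-Mar, Q2: Apr-Jun, Q3: Jul-Sep, Q4: Oct-Dec

Q3


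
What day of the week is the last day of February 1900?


February 1900 has 28 days
Anchor: Jan 1, 1900. With p = 1900 - 1 = 1899: (p + p//4 - p//100 + p//400) mod 7 = (1899 + 474 - 18 + 4) mod 7 = 2359 mod 7 = 0 -> Monday (Mon=0 ... Sun=6)
Days before February (Jan): 31; February 1 index = (0 + 31) mod 7 = 3 -> Thursday
Last day offset: 28 - 1 = 27 days
Weekday index = (3 + 27) mod 7 = 2

Wednesday, February 28


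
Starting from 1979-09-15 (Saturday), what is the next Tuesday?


Current: Saturday
Target: Tuesday
Days ahead: 3

Next Tuesday: 1979-09-18


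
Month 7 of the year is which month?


Month 7 of 12

July


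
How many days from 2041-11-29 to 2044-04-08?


From 2041-11-29 to 2044-04-08
2041-11-29: days before November = 31 + 28 + 31 + 30 + 31 + 30 + 31 + 31 + 30 + 31 = 304 (2041 is not a leap year); day of year = 304 + 29 = 333
2044-04-08: days before April = 31 + 29 + 31 = 91 (2044 is a leap year); day of year = 91 + 8 = 99
Rest of 2041: 365 - 333 = 32
Full years 2042 (365), 2043 (365): 730
Total = 32 + 730 + 99 = 861

861 days


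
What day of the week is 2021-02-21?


Date: February 21, 2021
Anchor: Jan 1, 2021. With p = 2021 - 1 = 2020: (p + p//4 - p//100 + p//400) mod 7 = (2020 + 505 - 20 + 5) mod 7 = 2510 mod 7 = 4 -> Friday (Mon=0 ... Sun=6)
Days before February (Jan): 31; offset = 31 + 21 - 1 = 51
Weekday index = (4 + 51) mod 7 = 6

Day of the week: Sunday


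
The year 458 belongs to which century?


Century = (year - 1) // 100 + 1
= (458 - 1) // 100 + 1
= 457 // 100 + 1
= 4 + 1

5th century


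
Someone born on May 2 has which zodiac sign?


Date: May 2
Conventional tropical zodiac dates: Taurus from April 20 onward; Gemini starts May 21
May 2 falls within the Taurus range

Taurus


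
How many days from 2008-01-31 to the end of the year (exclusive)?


Day of year: 31 of 366
Remaining = 366 - 31

335 days


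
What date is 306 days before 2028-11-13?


Start: 2028-11-13, subtract 306 days
Back 13 days from November 13 reaches October 31, 2028 -> 293 left
October 2028 has 31 days -> back to September 30, 2028 -> 262 left
September 2028 has 30 days -> back to August 31, 2028 -> 232 left
August 2028 has 31 days -> back to July 31, 2028 -> 201 left
July 2028 has 31 days -> back to June 30, 2028 -> 170 left
June 2028 has 30 days -> back to May 31, 2028 -> 140 left
May 2028 has 31 days -> back to April 30, 2028 -> 109 left
April 2028 has 30 days -> back to March 31, 2028 -> 79 left
March 2028 has 31 days -> back to February 29, 2028 -> 48 left
February 2028 has 29 days -> back to January 31, 2028 -> 19 left
January 2028: 31 - 19 = 12 -> lands on January 12

Result: 2028-01-12


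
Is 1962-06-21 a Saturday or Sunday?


Anchor: Jan 1, 1962. With p = 1962 - 1 = 1961: (p + p//4 - p//100 + p//400) mod 7 = (1961 + 490 - 19 + 4) mod 7 = 2436 mod 7 = 0 -> Monday (Mon=0 ... Sun=6)
Day of year: 172; offset = 171
Weekday index = (0 + 171) mod 7 = 3 -> Thursday
Weekend days: Saturday, Sunday

No


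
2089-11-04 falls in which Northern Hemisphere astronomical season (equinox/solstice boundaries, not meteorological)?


Date: November 4
Astronomical Autumn (approx.; exact equinox/solstice day varies by year): September 22 to December 20
November 4 falls within the Autumn window

Autumn


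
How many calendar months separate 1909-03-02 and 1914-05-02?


From March 1909 to May 1914
5 years * 12 = 60 months, plus 2 months = 62

62 months


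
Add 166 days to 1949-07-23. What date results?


Start: 1949-07-23, add 166 days
July 1949 has 31 days: 31 - 23 = 8 days to July 31 -> 158 left
August 1949 has 31 days -> 127 left
September 1949 has 30 days -> 97 left
October 1949 has 31 days -> 66 left
November 1949 has 30 days -> 36 left
December 1949 has 31 days -> 5 left
January 1950: 5 <= 31 -> lands on January 5

Result: 1950-01-05


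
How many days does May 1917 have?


May 1917

31 days


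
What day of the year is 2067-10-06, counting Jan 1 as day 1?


Date: October 6, 2067
Days in months 1 through 9: 273
Plus 6 days in October

Day of year: 279


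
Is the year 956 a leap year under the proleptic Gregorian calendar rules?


Gregorian leap year rule: divisible by 4, but not by 100, unless also by 400.
956 is divisible by 4 but not 100 -> leap year

Yes


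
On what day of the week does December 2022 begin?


Target: December 1, 2022
Anchor: Jan 1, 2022. With p = 2022 - 1 = 2021: (p + p//4 - p//100 + p//400) mod 7 = (2021 + 505 - 20 + 5) mod 7 = 2511 mod 7 = 5 -> Saturday (Mon=0 ... Sun=6)
Days before December (Jan-Nov): 334 days
Weekday index = (5 + 334) mod 7 = 3

Thursday


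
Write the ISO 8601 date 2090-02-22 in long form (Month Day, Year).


ISO 2090-02-22 parses as year=2090, month=02, day=22
Month 2 -> February

February 22, 2090


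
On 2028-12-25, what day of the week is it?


Date: December 25, 2028
Anchor: Jan 1, 2028. With p = 2028 - 1 = 2027: (p + p//4 - p//100 + p//400) mod 7 = (2027 + 506 - 20 + 5) mod 7 = 2518 mod 7 = 5 -> Saturday (Mon=0 ... Sun=6)
Days before December (Jan-Nov): 335; offset = 335 + 25 - 1 = 359
Weekday index = (5 + 359) mod 7 = 0

Day of the week: Monday


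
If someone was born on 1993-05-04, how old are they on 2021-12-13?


Birth: 1993-05-04
Reference: 2021-12-13
Year difference: 2021 - 1993 = 28

28 years old


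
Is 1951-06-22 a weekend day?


Anchor: Jan 1, 1951. With p = 1951 - 1 = 1950: (p + p//4 - p//100 + p//400) mod 7 = (1950 + 487 - 19 + 4) mod 7 = 2422 mod 7 = 0 -> Monday (Mon=0 ... Sun=6)
Day of year: 173; offset = 172
Weekday index = (0 + 172) mod 7 = 4 -> Friday
Weekend days: Saturday, Sunday

No


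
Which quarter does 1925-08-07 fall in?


Month: August (month 8)
Q1: Jan-Mar, Q2: Apr-Jun, Q3: Jul-Sep, Q4: Oct-Dec

Q3


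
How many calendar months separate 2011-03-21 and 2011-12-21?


From March 2011 to December 2011
0 years * 12 = 0 months, plus 9 months = 9

9 months


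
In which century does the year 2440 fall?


Century = (year - 1) // 100 + 1
= (2440 - 1) // 100 + 1
= 2439 // 100 + 1
= 24 + 1

25th century


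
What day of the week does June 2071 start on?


Target: June 1, 2071
Anchor: Jan 1, 2071. With p = 2071 - 1 = 2070: (p + p//4 - p//100 + p//400) mod 7 = (2070 + 517 - 20 + 5) mod 7 = 2572 mod 7 = 3 -> Thursday (Mon=0 ... Sun=6)
Days before June (Jan-May): 151 days
Weekday index = (3 + 151) mod 7 = 0

Monday


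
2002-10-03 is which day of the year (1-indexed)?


Date: October 3, 2002
Days in months 1 through 9: 273
Plus 3 days in October

Day of year: 276


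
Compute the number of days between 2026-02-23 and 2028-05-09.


From 2026-02-23 to 2028-05-09
2026-02-23: days before February = 31; day of year = 31 + 23 = 54
2028-05-09: days before May = 31 + 29 + 31 + 30 = 121 (2028 is a leap year); day of year = 121 + 9 = 130
Rest of 2026: 365 - 54 = 311
Full years 2027 (365): 365
Total = 311 + 365 + 130 = 806

806 days


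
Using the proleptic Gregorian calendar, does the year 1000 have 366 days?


Gregorian leap year rule: divisible by 4, but not by 100, unless also by 400.
1000 is divisible by 100 but not 400 -> not a leap year

No


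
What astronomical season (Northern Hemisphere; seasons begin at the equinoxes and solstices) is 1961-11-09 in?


Date: November 9
Astronomical Autumn (approx.; exact equinox/solstice day varies by year): September 22 to December 20
November 9 falls within the Autumn window

Autumn


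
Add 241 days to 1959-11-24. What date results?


Start: 1959-11-24, add 241 days
November 1959 has 30 days: 30 - 24 = 6 days to November 30 -> 235 left
December 1959 has 31 days -> 204 left
January 1960 has 31 days -> 173 left
February 1960 has 29 days -> 144 left
March 1960 has 31 days -> 113 left
April 1960 has 30 days -> 83 left
May 1960 has 31 days -> 52 left
June 1960 has 30 days -> 22 left
July 1960: 22 <= 31 -> lands on July 22

Result: 1960-07-22


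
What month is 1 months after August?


August is month 8
8 + 1 = 9

September


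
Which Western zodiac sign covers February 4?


Date: February 4
Conventional tropical zodiac dates: Aquarius from January 20 onward; Pisces starts February 19
February 4 falls within the Aquarius range

Aquarius


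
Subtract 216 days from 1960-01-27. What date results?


Start: 1960-01-27, subtract 216 days
Back 27 days from January 27 reaches December 31, 1959 -> 189 left
December 1959 has 31 days -> back to November 30, 1959 -> 158 left
November 1959 has 30 days -> back to October 31, 1959 -> 128 left
October 1959 has 31 days -> back to September 30, 1959 -> 97 left
September 1959 has 30 days -> back to August 31, 1959 -> 67 left
August 1959 has 31 days -> back to July 31, 1959 -> 36 left
July 1959 has 31 days -> back to June 30, 1959 -> 5 left
June 1959: 30 - 5 = 25 -> lands on June 25

Result: 1959-06-25


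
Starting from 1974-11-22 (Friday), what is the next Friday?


Current: Friday
Target: Friday
Days ahead: 7

Next Friday: 1974-11-29


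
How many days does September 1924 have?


September 1924

30 days


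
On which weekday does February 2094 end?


February 2094 has 28 days
Anchor: Jan 1, 2094. With p = 2094 - 1 = 2093: (p + p//4 - p//100 + p//400) mod 7 = (2093 + 523 - 20 + 5) mod 7 = 2601 mod 7 = 4 -> Friday (Mon=0 ... Sun=6)
Days before February (Jan): 31; February 1 index = (4 + 31) mod 7 = 0 -> Monday
Last day offset: 28 - 1 = 27 days
Weekday index = (0 + 27) mod 7 = 6

Sunday, February 28


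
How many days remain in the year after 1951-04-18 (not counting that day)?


Day of year: 108 of 365
Remaining = 365 - 108

257 days


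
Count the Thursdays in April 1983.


April 1983 has 30 days
Anchor: Jan 1, 1983. With p = 1983 - 1 = 1982: (p + p//4 - p//100 + p//400) mod 7 = (1982 + 495 - 19 + 4) mod 7 = 2462 mod 7 = 5 -> Saturday (Mon=0 ... Sun=6)
Days before April (Jan-Mar): 90; April 1 index = (5 + 90) mod 7 = 4 -> Friday
First Thursday is April 7
Thursdays: 7, 14, 21, 28

4 Thursdays


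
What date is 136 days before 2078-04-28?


Start: 2078-04-28, subtract 136 days
Back 28 days from April 28 reaches March 31, 2078 -> 108 left
March 2078 has 31 days -> back to February 28, 2078 -> 77 left
February 2078 has 28 days -> back to January 31, 2078 -> 49 left
January 2078 has 31 days -> back to December 31, 2077 -> 18 left
December 2077: 31 - 18 = 13 -> lands on December 13

Result: 2077-12-13


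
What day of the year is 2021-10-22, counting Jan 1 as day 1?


Date: October 22, 2021
Days in months 1 through 9: 273
Plus 22 days in October

Day of year: 295


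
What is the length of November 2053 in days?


November 2053

30 days


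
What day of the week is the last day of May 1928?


May 1928 has 31 days
Anchor: Jan 1, 1928. With p = 1928 - 1 = 1927: (p + p//4 - p//100 + p//400) mod 7 = (1927 + 481 - 19 + 4) mod 7 = 2393 mod 7 = 6 -> Sunday (Mon=0 ... Sun=6)
Days before May (Jan-Apr): 121; May 1 index = (6 + 121) mod 7 = 1 -> Tuesday
Last day offset: 31 - 1 = 30 days
Weekday index = (1 + 30) mod 7 = 3

Thursday, May 31


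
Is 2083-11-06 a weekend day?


Anchor: Jan 1, 2083. With p = 2083 - 1 = 2082: (p + p//4 - p//100 + p//400) mod 7 = (2082 + 520 - 20 + 5) mod 7 = 2587 mod 7 = 4 -> Friday (Mon=0 ... Sun=6)
Day of year: 310; offset = 309
Weekday index = (4 + 309) mod 7 = 5 -> Saturday
Weekend days: Saturday, Sunday

Yes


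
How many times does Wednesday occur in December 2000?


December 2000 has 31 days
Anchor: Jan 1, 2000. With p = 2000 - 1 = 1999: (p + p//4 - p//100 + p//400) mod 7 = (1999 + 499 - 19 + 4) mod 7 = 2483 mod 7 = 5 -> Saturday (Mon=0 ... Sun=6)
Days before December (Jan-Nov): 335; December 1 index = (5 + 335) mod 7 = 4 -> Friday
First Wednesday is December 6
Wednesdays: 6, 13, 20, 27

4 Wednesdays


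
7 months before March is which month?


March is month 3
3 - 7 = -4; wrap: -4 + 12 = 8

August


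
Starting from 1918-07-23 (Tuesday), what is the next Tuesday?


Current: Tuesday
Target: Tuesday
Days ahead: 7

Next Tuesday: 1918-07-30


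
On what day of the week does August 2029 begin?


Target: August 1, 2029
Anchor: Jan 1, 2029. With p = 2029 - 1 = 2028: (p + p//4 - p//100 + p//400) mod 7 = (2028 + 507 - 20 + 5) mod 7 = 2520 mod 7 = 0 -> Monday (Mon=0 ... Sun=6)
Days before August (Jan-Jul): 212 days
Weekday index = (0 + 212) mod 7 = 2

Wednesday


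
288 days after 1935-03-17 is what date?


Start: 1935-03-17, add 288 days
March 1935 has 31 days: 31 - 17 = 14 days to March 31 -> 274 left
April 1935 has 30 days -> 244 left
May 1935 has 31 days -> 213 left
June 1935 has 30 days -> 183 left
July 1935 has 31 days -> 152 left
August 1935 has 31 days -> 121 left
September 1935 has 30 days -> 91 left
October 1935 has 31 days -> 60 left
November 1935 has 30 days -> 30 left
December 1935: 30 <= 31 -> lands on December 30

Result: 1935-12-30


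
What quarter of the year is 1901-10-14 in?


Month: October (month 10)
Q1: Jan-Mar, Q2: Apr-Jun, Q3: Jul-Sep, Q4: Oct-Dec

Q4


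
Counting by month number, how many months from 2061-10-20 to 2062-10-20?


From October 2061 to October 2062
1 year * 12 = 12 months = 12

12 months


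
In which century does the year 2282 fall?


Century = (year - 1) // 100 + 1
= (2282 - 1) // 100 + 1
= 2281 // 100 + 1
= 22 + 1

23rd century


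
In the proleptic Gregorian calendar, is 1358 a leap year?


Gregorian leap year rule: divisible by 4, but not by 100, unless also by 400.
1358 is not divisible by 4 -> not a leap year

No


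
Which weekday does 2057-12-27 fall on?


Date: December 27, 2057
Anchor: Jan 1, 2057. With p = 2057 - 1 = 2056: (p + p//4 - p//100 + p//400) mod 7 = (2056 + 514 - 20 + 5) mod 7 = 2555 mod 7 = 0 -> Monday (Mon=0 ... Sun=6)
Days before December (Jan-Nov): 334; offset = 334 + 27 - 1 = 360
Weekday index = (0 + 360) mod 7 = 3

Day of the week: Thursday


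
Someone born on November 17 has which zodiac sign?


Date: November 17
Conventional tropical zodiac dates: Scorpio from October 23 onward; Sagittarius starts November 22
November 17 falls within the Scorpio range

Scorpio


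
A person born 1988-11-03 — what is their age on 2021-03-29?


Birth: 1988-11-03
Reference: 2021-03-29
Year difference: 2021 - 1988 = 33
Birthday not yet reached in 2021, subtract 1

32 years old


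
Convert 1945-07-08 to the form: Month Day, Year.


ISO 1945-07-08 parses as year=1945, month=07, day=08
Month 7 -> July

July 8, 1945


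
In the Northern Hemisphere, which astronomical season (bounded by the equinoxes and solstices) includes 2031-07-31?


Date: July 31
Astronomical Summer (approx.; exact equinox/solstice day varies by year): June 21 to September 21
July 31 falls within the Summer window

Summer


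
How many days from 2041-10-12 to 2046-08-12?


From 2041-10-12 to 2046-08-12
2041-10-12: days before October = 31 + 28 + 31 + 30 + 31 + 30 + 31 + 31 + 30 = 273 (2041 is not a leap year); day of year = 273 + 12 = 285
2046-08-12: days before August = 31 + 28 + 31 + 30 + 31 + 30 + 31 = 212 (2046 is not a leap year); day of year = 212 + 12 = 224
Rest of 2041: 365 - 285 = 80
Full years 2042 (365), 2043 (365), 2044 (366), 2045 (365): 1461
Total = 80 + 1461 + 224 = 1765

1765 days


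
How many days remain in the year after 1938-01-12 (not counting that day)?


Day of year: 12 of 365
Remaining = 365 - 12

353 days


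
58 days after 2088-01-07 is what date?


Start: 2088-01-07, add 58 days
January 2088 has 31 days: 31 - 7 = 24 days to January 31 -> 34 left
February 2088 has 29 days -> 5 left
March 2088: 5 <= 31 -> lands on March 5

Result: 2088-03-05


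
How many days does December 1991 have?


December 1991

31 days


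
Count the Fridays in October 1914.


October 1914 has 31 days
Anchor: Jan 1, 1914. With p = 1914 - 1 = 1913: (p + p//4 - p//100 + p//400) mod 7 = (1913 + 478 - 19 + 4) mod 7 = 2376 mod 7 = 3 -> Thursday (Mon=0 ... Sun=6)
Days before October (Jan-Sep): 273; October 1 index = (3 + 273) mod 7 = 3 -> Thursday
First Friday is October 2
Fridays: 2, 9, 16, 23, 30

5 Fridays


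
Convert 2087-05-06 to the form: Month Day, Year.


ISO 2087-05-06 parses as year=2087, month=05, day=06
Month 5 -> May

May 6, 2087


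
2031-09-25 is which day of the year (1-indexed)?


Date: September 25, 2031
Days in months 1 through 8: 243
Plus 25 days in September

Day of year: 268


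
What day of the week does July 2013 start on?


Target: July 1, 2013
Anchor: Jan 1, 2013. With p = 2013 - 1 = 2012: (p + p//4 - p//100 + p//400) mod 7 = (2012 + 503 - 20 + 5) mod 7 = 2500 mod 7 = 1 -> Tuesday (Mon=0 ... Sun=6)
Days before July (Jan-Jun): 181 days
Weekday index = (1 + 181) mod 7 = 0

Monday


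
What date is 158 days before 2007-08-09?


Start: 2007-08-09, subtract 158 days
Back 9 days from August 9 reaches July 31, 2007 -> 149 left
July 2007 has 31 days -> back to June 30, 2007 -> 118 left
June 2007 has 30 days -> back to May 31, 2007 -> 88 left
May 2007 has 31 days -> back to April 30, 2007 -> 57 left
April 2007 has 30 days -> back to March 31, 2007 -> 27 left
March 2007: 31 - 27 = 4 -> lands on March 4

Result: 2007-03-04


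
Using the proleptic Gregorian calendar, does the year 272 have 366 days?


Gregorian leap year rule: divisible by 4, but not by 100, unless also by 400.
272 is divisible by 4 but not 100 -> leap year

Yes


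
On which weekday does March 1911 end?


March 1911 has 31 days
Anchor: Jan 1, 1911. With p = 1911 - 1 = 1910: (p + p//4 - p//100 + p//400) mod 7 = (1910 + 477 - 19 + 4) mod 7 = 2372 mod 7 = 6 -> Sunday (Mon=0 ... Sun=6)
Days before March (Jan-Feb): 59; March 1 index = (6 + 59) mod 7 = 2 -> Wednesday
Last day offset: 31 - 1 = 30 days
Weekday index = (2 + 30) mod 7 = 4

Friday, March 31


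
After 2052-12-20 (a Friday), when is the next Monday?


Current: Friday
Target: Monday
Days ahead: 3

Next Monday: 2052-12-23


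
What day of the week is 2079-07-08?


Date: July 8, 2079
Anchor: Jan 1, 2079. With p = 2079 - 1 = 2078: (p + p//4 - p//100 + p//400) mod 7 = (2078 + 519 - 20 + 5) mod 7 = 2582 mod 7 = 6 -> Sunday (Mon=0 ... Sun=6)
Days before July (Jan-Jun): 181; offset = 181 + 8 - 1 = 188
Weekday index = (6 + 188) mod 7 = 5

Day of the week: Saturday


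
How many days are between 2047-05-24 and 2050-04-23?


From 2047-05-24 to 2050-04-23
2047-05-24: days before May = 31 + 28 + 31 + 30 = 120 (2047 is not a leap year); day of year = 120 + 24 = 144
2050-04-23: days before April = 31 + 28 + 31 = 90 (2050 is not a leap year); day of year = 90 + 23 = 113
Rest of 2047: 365 - 144 = 221
Full years 2048 (366), 2049 (365): 731
Total = 221 + 731 + 113 = 1065

1065 days


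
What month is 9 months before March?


March is month 3
3 - 9 = -6; wrap: -6 + 12 = 6

June


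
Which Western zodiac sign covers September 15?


Date: September 15
Conventional tropical zodiac dates: Virgo from August 23 onward; Libra starts September 23
September 15 falls within the Virgo range

Virgo


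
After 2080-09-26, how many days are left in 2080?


Day of year: 270 of 366
Remaining = 366 - 270

96 days


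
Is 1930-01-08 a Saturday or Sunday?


Anchor: Jan 1, 1930. With p = 1930 - 1 = 1929: (p + p//4 - p//100 + p//400) mod 7 = (1929 + 482 - 19 + 4) mod 7 = 2396 mod 7 = 2 -> Wednesday (Mon=0 ... Sun=6)
Day of year: 8; offset = 7
Weekday index = (2 + 7) mod 7 = 2 -> Wednesday
Weekend days: Saturday, Sunday

No


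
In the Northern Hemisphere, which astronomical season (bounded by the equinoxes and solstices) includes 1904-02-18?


Date: February 18
Astronomical Winter (approx.; exact equinox/solstice day varies by year): December 21 to March 19
February 18 falls within the Winter window

Winter


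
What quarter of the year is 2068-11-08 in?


Month: November (month 11)
Q1: Jan-Mar, Q2: Apr-Jun, Q3: Jul-Sep, Q4: Oct-Dec

Q4


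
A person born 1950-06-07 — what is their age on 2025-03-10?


Birth: 1950-06-07
Reference: 2025-03-10
Year difference: 2025 - 1950 = 75
Birthday not yet reached in 2025, subtract 1

74 years old


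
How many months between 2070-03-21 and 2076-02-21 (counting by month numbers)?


From March 2070 to February 2076
6 years * 12 = 72 months, minus 1 month = 71

71 months


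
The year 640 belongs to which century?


Century = (year - 1) // 100 + 1
= (640 - 1) // 100 + 1
= 639 // 100 + 1
= 6 + 1

7th century


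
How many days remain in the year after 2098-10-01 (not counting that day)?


Day of year: 274 of 365
Remaining = 365 - 274

91 days


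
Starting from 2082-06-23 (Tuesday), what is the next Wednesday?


Current: Tuesday
Target: Wednesday
Days ahead: 1

Next Wednesday: 2082-06-24


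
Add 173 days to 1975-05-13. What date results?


Start: 1975-05-13, add 173 days
May 1975 has 31 days: 31 - 13 = 18 days to May 31 -> 155 left
June 1975 has 30 days -> 125 left
July 1975 has 31 days -> 94 left
August 1975 has 31 days -> 63 left
September 1975 has 30 days -> 33 left
October 1975 has 31 days -> 2 left
November 1975: 2 <= 30 -> lands on November 2

Result: 1975-11-02


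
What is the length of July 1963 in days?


July 1963

31 days


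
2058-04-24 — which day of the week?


Date: April 24, 2058
Anchor: Jan 1, 2058. With p = 2058 - 1 = 2057: (p + p//4 - p//100 + p//400) mod 7 = (2057 + 514 - 20 + 5) mod 7 = 2556 mod 7 = 1 -> Tuesday (Mon=0 ... Sun=6)
Days before April (Jan-Mar): 90; offset = 90 + 24 - 1 = 113
Weekday index = (1 + 113) mod 7 = 2

Day of the week: Wednesday


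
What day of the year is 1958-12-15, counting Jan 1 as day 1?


Date: December 15, 1958
Days in months 1 through 11: 334
Plus 15 days in December

Day of year: 349


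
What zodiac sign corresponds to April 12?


Date: April 12
Conventional tropical zodiac dates: Aries from March 21 onward; Taurus starts April 20
April 12 falls within the Aries range

Aries


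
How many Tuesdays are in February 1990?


February 1990 has 28 days
Anchor: Jan 1, 1990. With p = 1990 - 1 = 1989: (p + p//4 - p//100 + p//400) mod 7 = (1989 + 497 - 19 + 4) mod 7 = 2471 mod 7 = 0 -> Monday (Mon=0 ... Sun=6)
Days before February (Jan): 31; February 1 index = (0 + 31) mod 7 = 3 -> Thursday
First Tuesday is February 6
Tuesdays: 6, 13, 20, 27

4 Tuesdays


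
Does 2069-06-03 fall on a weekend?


Anchor: Jan 1, 2069. With p = 2069 - 1 = 2068: (p + p//4 - p//100 + p//400) mod 7 = (2068 + 517 - 20 + 5) mod 7 = 2570 mod 7 = 1 -> Tuesday (Mon=0 ... Sun=6)
Day of year: 154; offset = 153
Weekday index = (1 + 153) mod 7 = 0 -> Monday
Weekend days: Saturday, Sunday

No


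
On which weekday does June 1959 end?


June 1959 has 30 days
Anchor: Jan 1, 1959. With p = 1959 - 1 = 1958: (p + p//4 - p//100 + p//400) mod 7 = (1958 + 489 - 19 + 4) mod 7 = 2432 mod 7 = 3 -> Thursday (Mon=0 ... Sun=6)
Days before June (Jan-May): 151; June 1 index = (3 + 151) mod 7 = 0 -> Monday
Last day offset: 30 - 1 = 29 days
Weekday index = (0 + 29) mod 7 = 1

Tuesday, June 30


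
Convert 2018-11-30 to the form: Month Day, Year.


ISO 2018-11-30 parses as year=2018, month=11, day=30
Month 11 -> November

November 30, 2018


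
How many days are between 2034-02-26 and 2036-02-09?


From 2034-02-26 to 2036-02-09
2034-02-26: days before February = 31; day of year = 31 + 26 = 57
2036-02-09: days before February = 31; day of year = 31 + 9 = 40
Rest of 2034: 365 - 57 = 308
Full years 2035 (365): 365
Total = 308 + 365 + 40 = 713

713 days


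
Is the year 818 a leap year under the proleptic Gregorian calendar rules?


Gregorian leap year rule: divisible by 4, but not by 100, unless also by 400.
818 is not divisible by 4 -> not a leap year

No


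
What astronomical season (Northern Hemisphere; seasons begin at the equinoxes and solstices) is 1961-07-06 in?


Date: July 6
Astronomical Summer (approx.; exact equinox/solstice day varies by year): June 21 to September 21
July 6 falls within the Summer window

Summer


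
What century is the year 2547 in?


Century = (year - 1) // 100 + 1
= (2547 - 1) // 100 + 1
= 2546 // 100 + 1
= 25 + 1

26th century


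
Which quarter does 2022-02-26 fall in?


Month: February (month 2)
Q1: Jan-Mar, Q2: Apr-Jun, Q3: Jul-Sep, Q4: Oct-Dec

Q1


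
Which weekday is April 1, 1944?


Target: April 1, 1944
Anchor: Jan 1, 1944. With p = 1944 - 1 = 1943: (p + p//4 - p//100 + p//400) mod 7 = (1943 + 485 - 19 + 4) mod 7 = 2413 mod 7 = 5 -> Saturday (Mon=0 ... Sun=6)
Days before April (Jan-Mar): 91 days
Weekday index = (5 + 91) mod 7 = 5

Saturday


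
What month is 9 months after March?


March is month 3
3 + 9 = 12

December


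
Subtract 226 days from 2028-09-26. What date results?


Start: 2028-09-26, subtract 226 days
Back 26 days from September 26 reaches August 31, 2028 -> 200 left
August 2028 has 31 days -> back to July 31, 2028 -> 169 left
July 2028 has 31 days -> back to June 30, 2028 -> 138 left
June 2028 has 30 days -> back to May 31, 2028 -> 108 left
May 2028 has 31 days -> back to April 30, 2028 -> 77 left
April 2028 has 30 days -> back to March 31, 2028 -> 47 left
March 2028 has 31 days -> back to February 29, 2028 -> 16 left
February 2028: 29 - 16 = 13 -> lands on February 13

Result: 2028-02-13


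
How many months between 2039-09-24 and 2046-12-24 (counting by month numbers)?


From September 2039 to December 2046
7 years * 12 = 84 months, plus 3 months = 87

87 months


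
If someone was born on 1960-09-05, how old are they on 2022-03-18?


Birth: 1960-09-05
Reference: 2022-03-18
Year difference: 2022 - 1960 = 62
Birthday not yet reached in 2022, subtract 1

61 years old


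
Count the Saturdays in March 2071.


March 2071 has 31 days
Anchor: Jan 1, 2071. With p = 2071 - 1 = 2070: (p + p//4 - p//100 + p//400) mod 7 = (2070 + 517 - 20 + 5) mod 7 = 2572 mod 7 = 3 -> Thursday (Mon=0 ... Sun=6)
Days before March (Jan-Feb): 59; March 1 index = (3 + 59) mod 7 = 6 -> Sunday
First Saturday is March 7
Saturdays: 7, 14, 21, 28

4 Saturdays


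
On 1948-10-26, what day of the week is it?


Date: October 26, 1948
Anchor: Jan 1, 1948. With p = 1948 - 1 = 1947: (p + p//4 - p//100 + p//400) mod 7 = (1947 + 486 - 19 + 4) mod 7 = 2418 mod 7 = 3 -> Thursday (Mon=0 ... Sun=6)
Days before October (Jan-Sep): 274; offset = 274 + 26 - 1 = 299
Weekday index = (3 + 299) mod 7 = 1

Day of the week: Tuesday


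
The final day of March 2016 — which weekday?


March 2016 has 31 days
Anchor: Jan 1, 2016. With p = 2016 - 1 = 2015: (p + p//4 - p//100 + p//400) mod 7 = (2015 + 503 - 20 + 5) mod 7 = 2503 mod 7 = 4 -> Friday (Mon=0 ... Sun=6)
Days before March (Jan-Feb): 60; March 1 index = (4 + 60) mod 7 = 1 -> Tuesday
Last day offset: 31 - 1 = 30 days
Weekday index = (1 + 30) mod 7 = 3

Thursday, March 31


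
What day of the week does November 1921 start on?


Target: November 1, 1921
Anchor: Jan 1, 1921. With p = 1921 - 1 = 1920: (p + p//4 - p//100 + p//400) mod 7 = (1920 + 480 - 19 + 4) mod 7 = 2385 mod 7 = 5 -> Saturday (Mon=0 ... Sun=6)
Days before November (Jan-Oct): 304 days
Weekday index = (5 + 304) mod 7 = 1

Tuesday


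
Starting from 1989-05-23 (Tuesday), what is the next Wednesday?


Current: Tuesday
Target: Wednesday
Days ahead: 1

Next Wednesday: 1989-05-24


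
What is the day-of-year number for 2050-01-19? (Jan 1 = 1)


Date: January 19, 2050
No months before January
Plus 19 days in January

Day of year: 19


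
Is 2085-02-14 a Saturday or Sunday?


Anchor: Jan 1, 2085. With p = 2085 - 1 = 2084: (p + p//4 - p//100 + p//400) mod 7 = (2084 + 521 - 20 + 5) mod 7 = 2590 mod 7 = 0 -> Monday (Mon=0 ... Sun=6)
Day of year: 45; offset = 44
Weekday index = (0 + 44) mod 7 = 2 -> Wednesday
Weekend days: Saturday, Sunday

No


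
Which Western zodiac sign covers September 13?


Date: September 13
Conventional tropical zodiac dates: Virgo from August 23 onward; Libra starts September 23
September 13 falls within the Virgo range

Virgo


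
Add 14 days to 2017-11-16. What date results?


Start: 2017-11-16, add 14 days
November 2017 has 30 days; 16 + 14 = 30 stays within November

Result: 2017-11-30


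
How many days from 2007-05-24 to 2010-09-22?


From 2007-05-24 to 2010-09-22
2007-05-24: days before May = 31 + 28 + 31 + 30 = 120 (2007 is not a leap year); day of year = 120 + 24 = 144
2010-09-22: days before September = 31 + 28 + 31 + 30 + 31 + 30 + 31 + 31 = 243 (2010 is not a leap year); day of year = 243 + 22 = 265
Rest of 2007: 365 - 144 = 221
Full years 2008 (366), 2009 (365): 731
Total = 221 + 731 + 265 = 1217

1217 days


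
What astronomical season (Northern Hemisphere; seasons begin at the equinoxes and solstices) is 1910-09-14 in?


Date: September 14
Astronomical Summer (approx.; exact equinox/solstice day varies by year): June 21 to September 21
September 14 falls within the Summer window

Summer


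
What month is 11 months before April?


April is month 4
4 - 11 = -7; wrap: -7 + 12 = 5

May


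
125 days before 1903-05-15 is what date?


Start: 1903-05-15, subtract 125 days
Back 15 days from May 15 reaches April 30, 1903 -> 110 left
April 1903 has 30 days -> back to March 31, 1903 -> 80 left
March 1903 has 31 days -> back to February 28, 1903 -> 49 left
February 1903 has 28 days -> back to January 31, 1903 -> 21 left
January 1903: 31 - 21 = 10 -> lands on January 10

Result: 1903-01-10


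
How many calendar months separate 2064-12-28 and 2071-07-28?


From December 2064 to July 2071
7 years * 12 = 84 months, minus 5 months = 79

79 months


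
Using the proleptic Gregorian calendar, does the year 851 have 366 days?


Gregorian leap year rule: divisible by 4, but not by 100, unless also by 400.
851 is not divisible by 4 -> not a leap year

No


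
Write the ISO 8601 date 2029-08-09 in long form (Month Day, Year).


ISO 2029-08-09 parses as year=2029, month=08, day=09
Month 8 -> August

August 9, 2029


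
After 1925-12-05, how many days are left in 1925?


Day of year: 339 of 365
Remaining = 365 - 339

26 days


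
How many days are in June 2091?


June 2091

30 days


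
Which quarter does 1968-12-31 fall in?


Month: December (month 12)
Q1: Jan-Mar, Q2: Apr-Jun, Q3: Jul-Sep, Q4: Oct-Dec

Q4


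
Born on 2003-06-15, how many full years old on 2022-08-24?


Birth: 2003-06-15
Reference: 2022-08-24
Year difference: 2022 - 2003 = 19

19 years old


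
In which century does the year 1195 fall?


Century = (year - 1) // 100 + 1
= (1195 - 1) // 100 + 1
= 1194 // 100 + 1
= 11 + 1

12th century


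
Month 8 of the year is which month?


Month 8 of 12

August


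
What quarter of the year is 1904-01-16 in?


Month: January (month 1)
Q1: Jan-Mar, Q2: Apr-Jun, Q3: Jul-Sep, Q4: Oct-Dec

Q1


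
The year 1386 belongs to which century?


Century = (year - 1) // 100 + 1
= (1386 - 1) // 100 + 1
= 1385 // 100 + 1
= 13 + 1

14th century


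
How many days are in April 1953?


April 1953

30 days


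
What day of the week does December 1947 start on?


Target: December 1, 1947
Anchor: Jan 1, 1947. With p = 1947 - 1 = 1946: (p + p//4 - p//100 + p//400) mod 7 = (1946 + 486 - 19 + 4) mod 7 = 2417 mod 7 = 2 -> Wednesday (Mon=0 ... Sun=6)
Days before December (Jan-Nov): 334 days
Weekday index = (2 + 334) mod 7 = 0

Monday


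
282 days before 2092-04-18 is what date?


Start: 2092-04-18, subtract 282 days
Back 18 days from April 18 reaches March 31, 2092 -> 264 left
March 2092 has 31 days -> back to February 29, 2092 -> 233 left
February 2092 has 29 days -> back to January 31, 2092 -> 204 left
January 2092 has 31 days -> back to December 31, 2091 -> 173 left
December 2091 has 31 days -> back to November 30, 2091 -> 142 left
November 2091 has 30 days -> back to October 31, 2091 -> 112 left
October 2091 has 31 days -> back to September 30, 2091 -> 81 left
September 2091 has 30 days -> back to August 31, 2091 -> 51 left
August 2091 has 31 days -> back to July 31, 2091 -> 20 left
July 2091: 31 - 20 = 11 -> lands on July 11

Result: 2091-07-11


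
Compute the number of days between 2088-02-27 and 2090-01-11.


From 2088-02-27 to 2090-01-11
2088-02-27: days before February = 31; day of year = 31 + 27 = 58
2090-01-11: day of year = 11
Rest of 2088: 366 - 58 = 308
Full years 2089 (365): 365
Total = 308 + 365 + 11 = 684

684 days


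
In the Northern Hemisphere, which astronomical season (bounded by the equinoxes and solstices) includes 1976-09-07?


Date: September 7
Astronomical Summer (approx.; exact equinox/solstice day varies by year): June 21 to September 21
September 7 falls within the Summer window

Summer


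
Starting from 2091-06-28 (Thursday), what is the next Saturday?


Current: Thursday
Target: Saturday
Days ahead: 2

Next Saturday: 2091-06-30


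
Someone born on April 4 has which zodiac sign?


Date: April 4
Conventional tropical zodiac dates: Aries from March 21 onward; Taurus starts April 20
April 4 falls within the Aries range

Aries


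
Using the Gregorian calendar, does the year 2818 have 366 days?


Gregorian leap year rule: divisible by 4, but not by 100, unless also by 400.
2818 is not divisible by 4 -> not a leap year

No


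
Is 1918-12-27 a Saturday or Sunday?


Anchor: Jan 1, 1918. With p = 1918 - 1 = 1917: (p + p//4 - p//100 + p//400) mod 7 = (1917 + 479 - 19 + 4) mod 7 = 2381 mod 7 = 1 -> Tuesday (Mon=0 ... Sun=6)
Day of year: 361; offset = 360
Weekday index = (1 + 360) mod 7 = 4 -> Friday
Weekend days: Saturday, Sunday

No


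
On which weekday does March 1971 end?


March 1971 has 31 days
Anchor: Jan 1, 1971. With p = 1971 - 1 = 1970: (p + p//4 - p//100 + p//400) mod 7 = (1970 + 492 - 19 + 4) mod 7 = 2447 mod 7 = 4 -> Friday (Mon=0 ... Sun=6)
Days before March (Jan-Feb): 59; March 1 index = (4 + 59) mod 7 = 0 -> Monday
Last day offset: 31 - 1 = 30 days
Weekday index = (0 + 30) mod 7 = 2

Wednesday, March 31


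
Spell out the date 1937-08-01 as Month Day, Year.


ISO 1937-08-01 parses as year=1937, month=08, day=01
Month 8 -> August

August 1, 1937


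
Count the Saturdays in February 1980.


February 1980 has 29 days
Anchor: Jan 1, 1980. With p = 1980 - 1 = 1979: (p + p//4 - p//100 + p//400) mod 7 = (1979 + 494 - 19 + 4) mod 7 = 2458 mod 7 = 1 -> Tuesday (Mon=0 ... Sun=6)
Days before February (Jan): 31; February 1 index = (1 + 31) mod 7 = 4 -> Friday
First Saturday is February 2
Saturdays: 2, 9, 16, 23

4 Saturdays


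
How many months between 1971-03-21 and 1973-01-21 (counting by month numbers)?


From March 1971 to January 1973
2 years * 12 = 24 months, minus 2 months = 22

22 months


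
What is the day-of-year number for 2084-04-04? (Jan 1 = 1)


Date: April 4, 2084
Days in months 1 through 3: 91
Plus 4 days in April

Day of year: 95


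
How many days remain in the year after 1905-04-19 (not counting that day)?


Day of year: 109 of 365
Remaining = 365 - 109

256 days


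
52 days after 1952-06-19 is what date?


Start: 1952-06-19, add 52 days
June 1952 has 30 days: 30 - 19 = 11 days to June 30 -> 41 left
July 1952 has 31 days -> 10 left
August 1952: 10 <= 31 -> lands on August 10

Result: 1952-08-10


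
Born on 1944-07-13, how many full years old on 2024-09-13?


Birth: 1944-07-13
Reference: 2024-09-13
Year difference: 2024 - 1944 = 80

80 years old
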